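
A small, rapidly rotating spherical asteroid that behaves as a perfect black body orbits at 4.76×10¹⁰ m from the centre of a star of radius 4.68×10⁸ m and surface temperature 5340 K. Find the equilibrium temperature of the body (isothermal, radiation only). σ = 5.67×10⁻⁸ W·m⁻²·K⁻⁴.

T ≈ 374 K

The star's surface emits σT_*⁴; at distance d the flux is S = σT_*⁴(R_*/d)².
S = 5.67×10⁻⁸·(5340)⁴·(4.68×10⁸/4.76×10¹⁰)² = 4457 W/m².
For an isothermal sphere T⁴ = (1−a)S/(4σ) = 1.965×10¹⁰ K⁴.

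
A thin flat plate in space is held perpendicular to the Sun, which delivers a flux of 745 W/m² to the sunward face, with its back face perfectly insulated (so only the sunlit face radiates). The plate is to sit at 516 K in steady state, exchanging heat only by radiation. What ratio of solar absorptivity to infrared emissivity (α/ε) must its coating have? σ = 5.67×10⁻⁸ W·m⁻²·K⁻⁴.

α/ε ≈ 5.40

Balance: αS·A = εσ·1A·T⁴ ⇒ α/ε = σT⁴/S.
α/ε = 5.67×10⁻⁸·(516)⁴/745 = 5.67×10⁻⁸·7.089×10¹⁰/745.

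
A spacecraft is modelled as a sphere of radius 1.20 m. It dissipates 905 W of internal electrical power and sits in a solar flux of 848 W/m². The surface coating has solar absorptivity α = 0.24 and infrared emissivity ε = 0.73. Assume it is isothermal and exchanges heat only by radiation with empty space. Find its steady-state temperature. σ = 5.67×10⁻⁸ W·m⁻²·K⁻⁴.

T ≈ 222 K

At steady state, absorbed solar power + internal power = radiated power.
Absorbed: α·S·A_cross = 0.24·848·4.524 = 920.7 W (cross-section πr²).
Total input = 920.7 + 905 = 1826 W.
Radiated: εσ·A_surf·T⁴ with A_surf = 4πr² = 18.10 m².
T⁴ = 1826/(0.73·5.67×10⁻⁸·18.10) = 2.438×10⁹ K⁴.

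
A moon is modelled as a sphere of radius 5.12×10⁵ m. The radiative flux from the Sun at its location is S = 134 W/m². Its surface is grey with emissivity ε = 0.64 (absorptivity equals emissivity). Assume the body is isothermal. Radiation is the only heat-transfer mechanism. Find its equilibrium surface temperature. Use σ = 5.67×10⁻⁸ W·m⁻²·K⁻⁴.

At equilibrium, absorbed power = emitted power.
Absorbing cross-section = πr² = 8.235×10¹¹ m²; emitting surface = 4πr² = 3.294×10¹² m² (ratio 4).
εS·A_cross = εσ·A_surf·T⁴  ⇒  T⁴ = S/(4σ)   (ε cancels).
T⁴ = 134/(4·5.67×10⁻⁸) = 5.908×10⁸ K⁴.
T = (5.908×10⁸)^(1/4).

T ≈ 156 K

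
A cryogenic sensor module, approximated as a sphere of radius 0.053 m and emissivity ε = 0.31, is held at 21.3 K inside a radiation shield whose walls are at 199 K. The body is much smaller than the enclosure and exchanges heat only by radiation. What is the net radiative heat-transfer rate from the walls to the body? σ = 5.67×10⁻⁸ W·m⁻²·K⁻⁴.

For a small grey body in a large enclosure: P_net = εσA(T_body⁴ − T_wall⁴).
A = 4πr² = 0.03530 m²; T_body⁴ − T_wall⁴ = 2.058×10⁵ − 1.568×10⁹ = -1.568×10⁹ K⁴.
|P_net| = 0.31·5.67×10⁻⁸·0.03530·1.568×10⁹.

P_net ≈ 0.973 W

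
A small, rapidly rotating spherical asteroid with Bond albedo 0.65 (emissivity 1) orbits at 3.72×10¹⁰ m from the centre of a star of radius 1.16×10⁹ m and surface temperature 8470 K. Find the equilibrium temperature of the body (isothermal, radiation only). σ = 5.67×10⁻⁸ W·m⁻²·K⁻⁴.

The star's surface emits σT_*⁴; at distance d the flux is S = σT_*⁴(R_*/d)².
S = 5.67×10⁻⁸·(8470)⁴·(1.16×10⁹/3.72×10¹⁰)² = 2.838×10⁵ W/m².
For an isothermal sphere T⁴ = (1−a)S/(4σ) = 4.379×10¹¹ K⁴.

T ≈ 813 K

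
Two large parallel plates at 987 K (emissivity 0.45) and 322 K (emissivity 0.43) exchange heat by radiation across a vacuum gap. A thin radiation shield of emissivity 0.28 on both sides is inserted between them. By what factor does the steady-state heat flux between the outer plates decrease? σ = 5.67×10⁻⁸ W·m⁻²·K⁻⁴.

factor ≈ 2.73

Without shield: q₀ = σΔ(T⁴)/(1/ε₁+1/ε₂−1) with denominator 3.548.
With shield the two gaps are in series; the resistances add: (1/ε₁+1/ε_s−1)+(1/ε_s+1/ε₂−1) = 4.794+4.897 = 9.691.
Heat-flux ratio q₀/q = 9.691/3.548.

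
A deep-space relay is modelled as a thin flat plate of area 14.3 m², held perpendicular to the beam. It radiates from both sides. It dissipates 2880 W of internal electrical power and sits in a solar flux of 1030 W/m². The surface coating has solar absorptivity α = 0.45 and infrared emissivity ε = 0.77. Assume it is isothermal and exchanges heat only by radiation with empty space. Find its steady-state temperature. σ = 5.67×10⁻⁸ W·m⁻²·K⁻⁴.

T ≈ 295 K

At steady state, absorbed solar power + internal power = radiated power.
Absorbed: α·S·A_cross = 0.45·1030·14.30 = 6628 W (cross-section A).
Total input = 6628 + 2880 = 9508 W.
Radiated: εσ·A_surf·T⁴ with A_surf = 2A = 28.60 m².
T⁴ = 9508/(0.77·5.67×10⁻⁸·28.60) = 7.615×10⁹ K⁴.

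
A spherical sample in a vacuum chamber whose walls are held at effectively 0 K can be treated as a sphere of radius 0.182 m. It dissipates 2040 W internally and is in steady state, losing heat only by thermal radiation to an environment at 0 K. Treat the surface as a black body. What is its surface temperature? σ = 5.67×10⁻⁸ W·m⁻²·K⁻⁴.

T ≈ 542 K

Steady state: internal power = radiated power, P = εσA T⁴.
Radiating area A = 4πr² = 0.4162 m².
T⁴ = P/(εσA) = 2040/(1.0·5.67×10⁻⁸·0.4162) = 8.644×10¹⁰ K⁴.
T = (8.644×10¹⁰)^(1/4).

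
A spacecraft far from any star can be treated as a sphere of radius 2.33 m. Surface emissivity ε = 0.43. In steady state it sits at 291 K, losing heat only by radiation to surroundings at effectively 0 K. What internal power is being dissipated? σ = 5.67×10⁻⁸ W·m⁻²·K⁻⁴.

P ≈ 11900 W

Steady state: P = εσA T⁴.
A = 4πr² = 68.22 m²; T⁴ = (291)⁴ = 7.171×10⁹ K⁴.
P = 0.43 × 5.67×10⁻⁸ × 68.22 × 7.171×10⁹.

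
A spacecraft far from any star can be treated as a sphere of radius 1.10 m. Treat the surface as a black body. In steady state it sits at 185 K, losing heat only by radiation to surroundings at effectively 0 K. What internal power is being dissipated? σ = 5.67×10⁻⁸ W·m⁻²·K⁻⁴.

Steady state: P = εσA T⁴.
A = 4πr² = 15.21 m²; T⁴ = (185)⁴ = 1.171×10⁹ K⁴.
P = 1.0 × 5.67×10⁻⁸ × 15.21 × 1.171×10⁹.

P ≈ 1010 W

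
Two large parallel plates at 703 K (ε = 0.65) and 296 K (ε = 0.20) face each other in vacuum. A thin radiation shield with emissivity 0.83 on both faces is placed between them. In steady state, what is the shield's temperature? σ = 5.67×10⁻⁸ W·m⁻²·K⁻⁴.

In steady state the net flux on the hot side equals that on the cold side.
σ(T₁⁴−T_s⁴)/D₁ = σ(T_s⁴−T₂⁴)/D₂, with D₁ = 1/ε₁+1/ε_s−1 = 1.743, D₂ = 1/ε_s+1/ε₂−1 = 5.205.
Solve for T_s⁴: T_s⁴ = (D₂·T₁⁴ + D₁·T₂⁴)/(D₁+D₂) = 1.849×10¹¹ K⁴.

T_s ≈ 656 K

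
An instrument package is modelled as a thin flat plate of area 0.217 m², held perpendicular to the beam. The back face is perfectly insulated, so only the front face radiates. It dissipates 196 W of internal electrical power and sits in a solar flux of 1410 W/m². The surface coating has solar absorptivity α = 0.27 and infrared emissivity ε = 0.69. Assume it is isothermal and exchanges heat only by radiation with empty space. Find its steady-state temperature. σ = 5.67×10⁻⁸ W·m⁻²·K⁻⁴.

At steady state, absorbed solar power + internal power = radiated power.
Absorbed: α·S·A_cross = 0.27·1410·0.2170 = 82.61 W (cross-section A).
Total input = 82.61 + 196 = 278.6 W.
Radiated: εσ·A_surf·T⁴ with A_surf = A = 0.2170 m².
T⁴ = 278.6/(0.69·5.67×10⁻⁸·0.2170) = 3.282×10¹⁰ K⁴.

T ≈ 426 K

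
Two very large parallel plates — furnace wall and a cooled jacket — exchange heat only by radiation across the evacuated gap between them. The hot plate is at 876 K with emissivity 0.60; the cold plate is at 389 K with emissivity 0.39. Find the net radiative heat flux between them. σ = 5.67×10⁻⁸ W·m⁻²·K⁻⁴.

q ≈ 9930 W/m²

For two infinite grey parallel plates, q = σ(T₁⁴ − T₂⁴)/(1/ε₁ + 1/ε₂ − 1).
T₁⁴ − T₂⁴ = 5.889×10¹¹ − 2.290×10¹⁰ = 5.660×10¹¹ K⁴.
1/ε₁ + 1/ε₂ − 1 = 1.667 + 2.564 − 1 = 3.231.
q = 5.67×10⁻⁸ × 5.660×10¹¹ / 3.231.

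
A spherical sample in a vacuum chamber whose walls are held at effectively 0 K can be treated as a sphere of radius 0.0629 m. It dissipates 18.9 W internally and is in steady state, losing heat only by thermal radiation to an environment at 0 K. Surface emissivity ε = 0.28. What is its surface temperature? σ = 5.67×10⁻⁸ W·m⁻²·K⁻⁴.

T ≈ 393 K

Steady state: internal power = radiated power, P = εσA T⁴.
Radiating area A = 4πr² = 0.04972 m².
T⁴ = P/(εσA) = 18.9/(0.28·5.67×10⁻⁸·0.04972) = 2.394×10¹⁰ K⁴.
T = (2.394×10¹⁰)^(1/4).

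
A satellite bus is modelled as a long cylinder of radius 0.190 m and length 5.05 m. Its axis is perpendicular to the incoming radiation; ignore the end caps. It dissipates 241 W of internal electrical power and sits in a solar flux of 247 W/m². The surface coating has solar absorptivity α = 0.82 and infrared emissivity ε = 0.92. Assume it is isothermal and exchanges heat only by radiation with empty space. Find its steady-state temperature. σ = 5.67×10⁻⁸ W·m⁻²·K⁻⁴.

At steady state, absorbed solar power + internal power = radiated power.
Absorbed: α·S·A_cross = 0.82·247·1.919 = 388.7 W (cross-section 2rL).
Total input = 388.7 + 241 = 629.7 W.
Radiated: εσ·A_surf·T⁴ with A_surf = 2πrL = 6.029 m².
T⁴ = 629.7/(0.92·5.67×10⁻⁸·6.029) = 2.002×10⁹ K⁴.

T ≈ 212 K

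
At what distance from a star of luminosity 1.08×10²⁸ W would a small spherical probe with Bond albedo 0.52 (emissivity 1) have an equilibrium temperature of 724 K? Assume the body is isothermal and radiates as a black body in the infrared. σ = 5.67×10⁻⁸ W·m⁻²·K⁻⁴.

For an isothermal black-emitting sphere, (1−a)S·πr² = σ·4πr²·T⁴ ⇒ S = 4σT⁴/(1−a).
S = 4·5.67×10⁻⁸·(724)⁴/0.480 = 1.298×10⁵ W/m².
Flux falls as S = L/(4πd²), so d = √(L/(4πS)) = √(1.08×10²⁸/(4π·1.298×10⁵)).

d ≈ 8.14×10¹⁰ m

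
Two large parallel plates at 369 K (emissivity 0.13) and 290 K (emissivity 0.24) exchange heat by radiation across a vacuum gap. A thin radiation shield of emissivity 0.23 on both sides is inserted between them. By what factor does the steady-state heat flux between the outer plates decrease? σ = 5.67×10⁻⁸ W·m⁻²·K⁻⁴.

Without shield: q₀ = σΔ(T⁴)/(1/ε₁+1/ε₂−1) with denominator 10.86.
With shield the two gaps are in series; the resistances add: (1/ε₁+1/ε_s−1)+(1/ε_s+1/ε₂−1) = 11.04+7.514 = 18.55.
Heat-flux ratio q₀/q = 18.55/10.86.

factor ≈ 1.71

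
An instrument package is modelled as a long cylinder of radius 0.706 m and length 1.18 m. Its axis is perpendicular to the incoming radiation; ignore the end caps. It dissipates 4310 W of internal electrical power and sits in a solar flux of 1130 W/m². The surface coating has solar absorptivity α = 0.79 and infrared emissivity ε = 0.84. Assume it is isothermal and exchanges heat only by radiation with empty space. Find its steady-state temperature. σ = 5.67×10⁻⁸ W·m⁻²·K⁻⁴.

T ≈ 391 K

At steady state, absorbed solar power + internal power = radiated power.
Absorbed: α·S·A_cross = 0.79·1130·1.666 = 1487 W (cross-section 2rL).
Total input = 1487 + 4310 = 5797 W.
Radiated: εσ·A_surf·T⁴ with A_surf = 2πrL = 5.234 m².
T⁴ = 5797/(0.84·5.67×10⁻⁸·5.234) = 2.325×10¹⁰ K⁴.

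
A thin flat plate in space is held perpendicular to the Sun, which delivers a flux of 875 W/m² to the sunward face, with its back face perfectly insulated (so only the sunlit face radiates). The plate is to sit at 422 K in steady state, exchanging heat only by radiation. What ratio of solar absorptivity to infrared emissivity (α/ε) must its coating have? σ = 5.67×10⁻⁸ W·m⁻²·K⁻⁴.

Balance: αS·A = εσ·1A·T⁴ ⇒ α/ε = σT⁴/S.
α/ε = 5.67×10⁻⁸·(422)⁴/875 = 5.67×10⁻⁸·3.171×10¹⁰/875.

α/ε ≈ 2.06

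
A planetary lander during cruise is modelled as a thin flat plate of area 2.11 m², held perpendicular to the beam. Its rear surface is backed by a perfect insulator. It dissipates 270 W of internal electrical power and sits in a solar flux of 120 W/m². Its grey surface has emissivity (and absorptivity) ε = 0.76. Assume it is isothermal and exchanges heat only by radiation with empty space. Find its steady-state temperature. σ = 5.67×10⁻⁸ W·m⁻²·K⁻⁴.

T ≈ 267 K

At steady state, absorbed solar power + internal power = radiated power.
Absorbed: α·S·A_cross = 0.76·120·2.110 = 192.4 W (cross-section A).
Total input = 192.4 + 270 = 462.4 W.
Radiated: εσ·A_surf·T⁴ with A_surf = A = 2.110 m².
T⁴ = 462.4/(0.76·5.67×10⁻⁸·2.110) = 5.086×10⁹ K⁴.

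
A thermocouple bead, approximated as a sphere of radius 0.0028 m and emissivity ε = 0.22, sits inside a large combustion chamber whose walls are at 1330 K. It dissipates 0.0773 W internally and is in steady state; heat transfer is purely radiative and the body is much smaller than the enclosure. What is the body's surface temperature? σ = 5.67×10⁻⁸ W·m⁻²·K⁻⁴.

For a small grey body in a large enclosure, net radiated power = εσA(T⁴ − T_w⁴).
Steady state: P = εσA(T⁴ − T_w⁴) with A = 4πr² = 9.852×10⁻⁵ m².
T⁴ = P/(εσA) + T_w⁴ = 0.0773/(0.22·5.67×10⁻⁸·9.852×10⁻⁵) + (1330)⁴
    = 6.290×10¹⁰ + 3.129×10¹² = 3.192×10¹² K⁴.

T ≈ 1340 K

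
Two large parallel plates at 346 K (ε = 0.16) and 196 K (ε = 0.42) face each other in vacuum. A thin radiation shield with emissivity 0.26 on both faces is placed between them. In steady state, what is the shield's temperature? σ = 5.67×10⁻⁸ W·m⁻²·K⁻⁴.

T_s ≈ 280 K

In steady state the net flux on the hot side equals that on the cold side.
σ(T₁⁴−T_s⁴)/D₁ = σ(T_s⁴−T₂⁴)/D₂, with D₁ = 1/ε₁+1/ε_s−1 = 9.096, D₂ = 1/ε_s+1/ε₂−1 = 5.227.
Solve for T_s⁴: T_s⁴ = (D₂·T₁⁴ + D₁·T₂⁴)/(D₁+D₂) = 6.167×10⁹ K⁴.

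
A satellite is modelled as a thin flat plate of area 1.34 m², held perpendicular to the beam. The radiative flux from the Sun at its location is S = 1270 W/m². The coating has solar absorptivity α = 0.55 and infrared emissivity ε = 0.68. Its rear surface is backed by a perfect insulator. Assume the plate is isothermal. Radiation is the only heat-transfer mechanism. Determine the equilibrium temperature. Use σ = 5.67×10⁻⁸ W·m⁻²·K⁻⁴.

At equilibrium, absorbed power = emitted power.
Absorbing cross-section = A = 1.340 m²; emitting surface = A = 1.340 m² (ratio 1).
αS·A_cross = εσ·A_surf·T⁴  ⇒  T⁴ = αS/(ε·1σ).
T⁴ = 0.550·1270/(0.68·1·5.67×10⁻⁸) = 1.812×10¹⁰ K⁴.
T = (1.812×10¹⁰)^(1/4).

T ≈ 367 K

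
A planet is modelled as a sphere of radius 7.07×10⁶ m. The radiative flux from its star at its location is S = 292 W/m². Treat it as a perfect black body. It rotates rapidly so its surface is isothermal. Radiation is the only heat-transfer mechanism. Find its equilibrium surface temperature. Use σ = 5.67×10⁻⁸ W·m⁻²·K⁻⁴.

At equilibrium, absorbed power = emitted power.
Absorbing cross-section = πr² = 1.570×10¹⁴ m²; emitting surface = 4πr² = 6.281×10¹⁴ m² (ratio 4).
S·A_cross = εσ·A_surf·T⁴  ⇒  T⁴ = S/(4σ).
T⁴ = 1.00·292/(4·5.67×10⁻⁸) = 1.287×10⁹ K⁴.
T = (1.287×10⁹)^(1/4).

T ≈ 189 K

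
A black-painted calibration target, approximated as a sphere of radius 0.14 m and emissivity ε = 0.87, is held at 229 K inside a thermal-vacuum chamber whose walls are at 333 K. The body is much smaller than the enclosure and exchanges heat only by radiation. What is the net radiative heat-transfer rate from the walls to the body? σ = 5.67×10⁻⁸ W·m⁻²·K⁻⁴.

P_net ≈ 116 W

For a small grey body in a large enclosure: P_net = εσA(T_body⁴ − T_wall⁴).
A = 4πr² = 0.2463 m²; T_body⁴ − T_wall⁴ = 2.750×10⁹ − 1.230×10¹⁰ = -9.546×10⁹ K⁴.
|P_net| = 0.87·5.67×10⁻⁸·0.2463·9.546×10⁹.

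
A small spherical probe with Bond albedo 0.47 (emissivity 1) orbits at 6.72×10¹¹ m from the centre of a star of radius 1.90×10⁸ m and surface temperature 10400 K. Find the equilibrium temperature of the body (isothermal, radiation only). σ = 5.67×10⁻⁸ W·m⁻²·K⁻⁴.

The star's surface emits σT_*⁴; at distance d the flux is S = σT_*⁴(R_*/d)².
S = 5.67×10⁻⁸·(10400)⁴·(1.90×10⁸/6.72×10¹¹)² = 53.03 W/m².
For an isothermal sphere T⁴ = (1−a)S/(4σ) = 1.239×10⁸ K⁴.

T ≈ 106 K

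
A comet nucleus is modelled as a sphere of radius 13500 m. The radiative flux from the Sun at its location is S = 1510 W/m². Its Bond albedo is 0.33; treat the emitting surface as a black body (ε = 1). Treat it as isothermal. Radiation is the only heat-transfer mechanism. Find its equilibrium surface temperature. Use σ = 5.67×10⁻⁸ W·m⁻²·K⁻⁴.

At equilibrium, absorbed power = emitted power.
Absorbing cross-section = πr² = 5.726×10⁸ m²; emitting surface = 4πr² = 2.290×10⁹ m² (ratio 4).
(1−a)S·A_cross = εσ·A_surf·T⁴  ⇒  T⁴ = (1−a)S/(4σ).
T⁴ = 0.670·1510/(4·5.67×10⁻⁸) = 4.461×10⁹ K⁴.
T = (4.461×10⁹)^(1/4).

T ≈ 258 K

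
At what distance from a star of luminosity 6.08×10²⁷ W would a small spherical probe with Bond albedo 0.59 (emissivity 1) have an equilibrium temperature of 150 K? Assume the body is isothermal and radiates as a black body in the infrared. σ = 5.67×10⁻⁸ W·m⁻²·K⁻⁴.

For an isothermal black-emitting sphere, (1−a)S·πr² = σ·4πr²·T⁴ ⇒ S = 4σT⁴/(1−a).
S = 4·5.67×10⁻⁸·(150)⁴/0.410 = 280.0 W/m².
Flux falls as S = L/(4πd²), so d = √(L/(4πS)) = √(6.08×10²⁷/(4π·280.0)).

d ≈ 1.31×10¹² m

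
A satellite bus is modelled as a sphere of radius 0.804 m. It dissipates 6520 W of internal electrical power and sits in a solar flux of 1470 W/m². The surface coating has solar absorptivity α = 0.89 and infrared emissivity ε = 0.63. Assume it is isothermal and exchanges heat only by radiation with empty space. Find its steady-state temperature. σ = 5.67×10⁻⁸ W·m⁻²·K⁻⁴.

At steady state, absorbed solar power + internal power = radiated power.
Absorbed: α·S·A_cross = 0.89·1470·2.031 = 2657 W (cross-section πr²).
Total input = 2657 + 6520 = 9177 W.
Radiated: εσ·A_surf·T⁴ with A_surf = 4πr² = 8.123 m².
T⁴ = 9177/(0.63·5.67×10⁻⁸·8.123) = 3.163×10¹⁰ K⁴.

T ≈ 422 K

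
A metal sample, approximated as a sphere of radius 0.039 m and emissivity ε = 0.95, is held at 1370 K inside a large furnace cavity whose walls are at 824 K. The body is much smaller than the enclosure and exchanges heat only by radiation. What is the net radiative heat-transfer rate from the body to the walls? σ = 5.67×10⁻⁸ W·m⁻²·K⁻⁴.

P_net ≈ 3150 W

For a small grey body in a large enclosure: P_net = εσA(T_body⁴ − T_wall⁴).
A = 4πr² = 0.01911 m²; T_body⁴ − T_wall⁴ = 3.523×10¹² − 4.610×10¹¹ = 3.062×10¹² K⁴.
|P_net| = 0.95·5.67×10⁻⁸·0.01911·3.062×10¹².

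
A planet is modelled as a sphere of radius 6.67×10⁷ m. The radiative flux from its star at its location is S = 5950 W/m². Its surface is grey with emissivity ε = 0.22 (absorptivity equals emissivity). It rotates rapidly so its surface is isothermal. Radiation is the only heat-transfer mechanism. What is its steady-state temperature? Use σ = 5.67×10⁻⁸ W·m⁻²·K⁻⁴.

T ≈ 402 K

At equilibrium, absorbed power = emitted power.
Absorbing cross-section = πr² = 1.398×10¹⁶ m²; emitting surface = 4πr² = 5.591×10¹⁶ m² (ratio 4).
εS·A_cross = εσ·A_surf·T⁴  ⇒  T⁴ = S/(4σ)   (ε cancels).
T⁴ = 5950/(4·5.67×10⁻⁸) = 2.623×10¹⁰ K⁴.
T = (2.623×10¹⁰)^(1/4).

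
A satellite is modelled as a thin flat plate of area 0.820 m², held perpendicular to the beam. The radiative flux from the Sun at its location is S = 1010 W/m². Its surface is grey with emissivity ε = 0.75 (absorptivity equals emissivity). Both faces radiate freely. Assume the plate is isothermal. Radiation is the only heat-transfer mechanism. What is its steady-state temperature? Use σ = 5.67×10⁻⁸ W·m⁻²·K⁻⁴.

T ≈ 307 K

At equilibrium, absorbed power = emitted power.
Absorbing cross-section = A = 0.8200 m²; emitting surface = 2A = 1.640 m² (ratio 2).
εS·A_cross = εσ·A_surf·T⁴  ⇒  T⁴ = S/(2σ)   (ε cancels).
T⁴ = 1010/(2·5.67×10⁻⁸) = 8.907×10⁹ K⁴.
T = (8.907×10⁹)^(1/4).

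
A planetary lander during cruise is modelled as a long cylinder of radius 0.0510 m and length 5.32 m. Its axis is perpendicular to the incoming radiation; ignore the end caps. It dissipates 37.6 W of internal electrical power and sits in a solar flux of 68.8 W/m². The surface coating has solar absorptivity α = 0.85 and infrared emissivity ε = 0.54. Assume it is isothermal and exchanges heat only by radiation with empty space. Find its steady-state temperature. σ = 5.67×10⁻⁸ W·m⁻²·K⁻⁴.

At steady state, absorbed solar power + internal power = radiated power.
Absorbed: α·S·A_cross = 0.85·68.8·0.5426 = 31.73 W (cross-section 2rL).
Total input = 31.73 + 37.6 = 69.33 W.
Radiated: εσ·A_surf·T⁴ with A_surf = 2πrL = 1.705 m².
T⁴ = 69.33/(0.54·5.67×10⁻⁸·1.705) = 1.328×10⁹ K⁴.

T ≈ 191 K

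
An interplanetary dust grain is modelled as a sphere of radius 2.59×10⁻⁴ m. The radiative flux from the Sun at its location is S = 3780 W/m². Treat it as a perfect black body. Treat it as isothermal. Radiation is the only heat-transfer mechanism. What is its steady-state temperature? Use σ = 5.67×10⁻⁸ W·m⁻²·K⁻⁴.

At equilibrium, absorbed power = emitted power.
Absorbing cross-section = πr² = 2.107×10⁻⁷ m²; emitting surface = 4πr² = 8.430×10⁻⁷ m² (ratio 4).
S·A_cross = εσ·A_surf·T⁴  ⇒  T⁴ = S/(4σ).
T⁴ = 1.00·3780/(4·5.67×10⁻⁸) = 1.667×10¹⁰ K⁴.
T = (1.667×10¹⁰)^(1/4).

T ≈ 359 K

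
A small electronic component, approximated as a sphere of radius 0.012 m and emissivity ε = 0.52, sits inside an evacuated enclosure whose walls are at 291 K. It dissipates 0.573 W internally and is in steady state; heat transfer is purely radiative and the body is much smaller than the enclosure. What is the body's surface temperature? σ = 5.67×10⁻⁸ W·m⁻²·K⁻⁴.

T ≈ 366 K

For a small grey body in a large enclosure, net radiated power = εσA(T⁴ − T_w⁴).
Steady state: P = εσA(T⁴ − T_w⁴) with A = 4πr² = 0.001810 m².
T⁴ = P/(εσA) + T_w⁴ = 0.573/(0.52·5.67×10⁻⁸·0.001810) + (291)⁴
    = 1.074×10¹⁰ + 7.171×10⁹ = 1.791×10¹⁰ K⁴.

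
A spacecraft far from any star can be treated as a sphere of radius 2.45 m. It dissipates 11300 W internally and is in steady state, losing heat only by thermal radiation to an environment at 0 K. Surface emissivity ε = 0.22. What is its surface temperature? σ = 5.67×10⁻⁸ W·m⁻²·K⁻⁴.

Steady state: internal power = radiated power, P = εσA T⁴.
Radiating area A = 4πr² = 75.43 m².
T⁴ = P/(εσA) = 11300/(0.22·5.67×10⁻⁸·75.43) = 1.201×10¹⁰ K⁴.
T = (1.201×10¹⁰)^(1/4).

T ≈ 331 K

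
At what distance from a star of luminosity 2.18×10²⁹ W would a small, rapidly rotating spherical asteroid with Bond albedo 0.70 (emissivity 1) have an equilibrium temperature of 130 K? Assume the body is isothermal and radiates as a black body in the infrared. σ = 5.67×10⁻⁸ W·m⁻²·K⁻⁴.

For an isothermal black-emitting sphere, (1−a)S·πr² = σ·4πr²·T⁴ ⇒ S = 4σT⁴/(1−a).
S = 4·5.67×10⁻⁸·(130)⁴/0.300 = 215.9 W/m².
Flux falls as S = L/(4πd²), so d = √(L/(4πS)) = √(2.18×10²⁹/(4π·215.9)).

d ≈ 8.96×10¹² m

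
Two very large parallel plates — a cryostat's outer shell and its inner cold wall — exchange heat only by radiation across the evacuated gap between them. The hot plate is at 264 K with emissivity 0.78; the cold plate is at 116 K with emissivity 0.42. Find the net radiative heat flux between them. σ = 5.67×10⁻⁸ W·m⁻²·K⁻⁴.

q ≈ 99.6 W/m²

For two infinite grey parallel plates, q = σ(T₁⁴ − T₂⁴)/(1/ε₁ + 1/ε₂ − 1).
T₁⁴ − T₂⁴ = 4.858×10⁹ − 1.811×10⁸ = 4.676×10⁹ K⁴.
1/ε₁ + 1/ε₂ − 1 = 1.282 + 2.381 − 1 = 2.663.
q = 5.67×10⁻⁸ × 4.676×10⁹ / 2.663.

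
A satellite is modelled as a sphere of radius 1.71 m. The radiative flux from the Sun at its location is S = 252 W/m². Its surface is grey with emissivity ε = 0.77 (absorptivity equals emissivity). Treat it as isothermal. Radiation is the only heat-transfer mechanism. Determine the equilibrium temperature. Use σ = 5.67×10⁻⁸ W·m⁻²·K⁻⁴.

At equilibrium, absorbed power = emitted power.
Absorbing cross-section = πr² = 9.186 m²; emitting surface = 4πr² = 36.75 m² (ratio 4).
εS·A_cross = εσ·A_surf·T⁴  ⇒  T⁴ = S/(4σ)   (ε cancels).
T⁴ = 252/(4·5.67×10⁻⁸) = 1.111×10⁹ K⁴.
T = (1.111×10⁹)^(1/4).

T ≈ 183 K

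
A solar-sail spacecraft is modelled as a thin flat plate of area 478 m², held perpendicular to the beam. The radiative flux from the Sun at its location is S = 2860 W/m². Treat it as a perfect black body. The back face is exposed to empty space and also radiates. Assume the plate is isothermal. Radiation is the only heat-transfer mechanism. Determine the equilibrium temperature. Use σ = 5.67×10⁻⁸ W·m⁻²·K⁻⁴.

At equilibrium, absorbed power = emitted power.
Absorbing cross-section = A = 478.0 m²; emitting surface = 2A = 956.0 m² (ratio 2).
S·A_cross = εσ·A_surf·T⁴  ⇒  T⁴ = S/(2σ).
T⁴ = 1.00·2860/(2·5.67×10⁻⁸) = 2.522×10¹⁰ K⁴.
T = (2.522×10¹⁰)^(1/4).

T ≈ 399 K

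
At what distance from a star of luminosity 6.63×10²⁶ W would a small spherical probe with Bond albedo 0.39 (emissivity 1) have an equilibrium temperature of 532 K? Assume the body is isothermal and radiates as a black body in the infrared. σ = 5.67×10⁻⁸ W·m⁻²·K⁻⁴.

d ≈ 4.21×10¹⁰ m

For an isothermal black-emitting sphere, (1−a)S·πr² = σ·4πr²·T⁴ ⇒ S = 4σT⁴/(1−a).
S = 4·5.67×10⁻⁸·(532)⁴/0.610 = 29780 W/m².
Flux falls as S = L/(4πd²), so d = √(L/(4πS)) = √(6.63×10²⁶/(4π·29780)).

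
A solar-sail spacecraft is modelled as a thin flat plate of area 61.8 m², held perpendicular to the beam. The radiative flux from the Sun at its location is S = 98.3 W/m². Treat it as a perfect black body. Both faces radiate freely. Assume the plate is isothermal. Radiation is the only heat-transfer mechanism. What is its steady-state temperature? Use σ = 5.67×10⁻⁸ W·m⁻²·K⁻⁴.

T ≈ 172 K

At equilibrium, absorbed power = emitted power.
Absorbing cross-section = A = 61.80 m²; emitting surface = 2A = 123.6 m² (ratio 2).
S·A_cross = εσ·A_surf·T⁴  ⇒  T⁴ = S/(2σ).
T⁴ = 1.00·98.3/(2·5.67×10⁻⁸) = 8.668×10⁸ K⁴.
T = (8.668×10⁸)^(1/4).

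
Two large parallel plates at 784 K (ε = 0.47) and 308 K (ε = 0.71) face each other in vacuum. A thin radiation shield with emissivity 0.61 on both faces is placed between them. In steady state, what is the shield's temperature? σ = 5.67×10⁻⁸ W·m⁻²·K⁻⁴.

T_s ≈ 638 K

In steady state the net flux on the hot side equals that on the cold side.
σ(T₁⁴−T_s⁴)/D₁ = σ(T_s⁴−T₂⁴)/D₂, with D₁ = 1/ε₁+1/ε_s−1 = 2.767, D₂ = 1/ε_s+1/ε₂−1 = 2.048.
Solve for T_s⁴: T_s⁴ = (D₂·T₁⁴ + D₁·T₂⁴)/(D₁+D₂) = 1.659×10¹¹ K⁴.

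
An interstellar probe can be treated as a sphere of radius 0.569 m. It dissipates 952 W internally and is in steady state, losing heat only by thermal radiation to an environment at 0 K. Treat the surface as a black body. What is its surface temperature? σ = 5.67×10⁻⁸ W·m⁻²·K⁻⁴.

T ≈ 253 K

Steady state: internal power = radiated power, P = εσA T⁴.
Radiating area A = 4πr² = 4.069 m².
T⁴ = P/(εσA) = 952/(1.0·5.67×10⁻⁸·4.069) = 4.127×10⁹ K⁴.
T = (4.127×10⁹)^(1/4).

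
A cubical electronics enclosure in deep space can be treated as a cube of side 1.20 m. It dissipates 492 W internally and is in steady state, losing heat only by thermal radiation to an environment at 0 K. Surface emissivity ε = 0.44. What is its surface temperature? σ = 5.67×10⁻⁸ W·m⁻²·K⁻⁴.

T ≈ 219 K

Steady state: internal power = radiated power, P = εσA T⁴.
Radiating area A = 6L² = 8.640 m².
T⁴ = P/(εσA) = 492/(0.44·5.67×10⁻⁸·8.640) = 2.283×10⁹ K⁴.
T = (2.283×10⁹)^(1/4).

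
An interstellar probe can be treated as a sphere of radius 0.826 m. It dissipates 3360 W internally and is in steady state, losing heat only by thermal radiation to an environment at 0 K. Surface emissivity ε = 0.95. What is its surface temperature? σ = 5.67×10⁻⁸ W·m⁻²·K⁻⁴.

Steady state: internal power = radiated power, P = εσA T⁴.
Radiating area A = 4πr² = 8.574 m².
T⁴ = P/(εσA) = 3360/(0.95·5.67×10⁻⁸·8.574) = 7.275×10⁹ K⁴.
T = (7.275×10⁹)^(1/4).

T ≈ 292 K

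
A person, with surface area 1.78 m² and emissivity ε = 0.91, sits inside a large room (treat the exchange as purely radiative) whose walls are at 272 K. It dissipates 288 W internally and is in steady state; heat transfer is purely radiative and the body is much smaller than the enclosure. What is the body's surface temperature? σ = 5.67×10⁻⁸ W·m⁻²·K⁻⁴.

T ≈ 305 K

For a small grey body in a large enclosure, net radiated power = εσA(T⁴ − T_w⁴).
Steady state: P = εσA(T⁴ − T_w⁴) with A = 1.78 m².
T⁴ = P/(εσA) + T_w⁴ = 288/(0.91·5.67×10⁻⁸·1.780) + (272)⁴
    = 3.136×10⁹ + 5.474×10⁹ = 8.609×10⁹ K⁴.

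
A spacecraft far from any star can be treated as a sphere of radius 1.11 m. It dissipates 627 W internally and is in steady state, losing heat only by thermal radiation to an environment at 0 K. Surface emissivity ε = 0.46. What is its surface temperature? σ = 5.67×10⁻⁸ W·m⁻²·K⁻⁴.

T ≈ 199 K

Steady state: internal power = radiated power, P = εσA T⁴.
Radiating area A = 4πr² = 15.48 m².
T⁴ = P/(εσA) = 627/(0.46·5.67×10⁻⁸·15.48) = 1.553×10⁹ K⁴.
T = (1.553×10⁹)^(1/4).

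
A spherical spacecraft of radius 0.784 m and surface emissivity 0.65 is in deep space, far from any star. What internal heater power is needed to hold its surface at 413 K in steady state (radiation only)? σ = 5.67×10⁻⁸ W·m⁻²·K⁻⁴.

P = εσ·4πr²·T⁴.
4πr² = 7.724 m²; T⁴ = 2.909×10¹⁰ K⁴.
P = 0.65·5.67×10⁻⁸·7.724·2.909×10¹⁰.

P ≈ 8280 W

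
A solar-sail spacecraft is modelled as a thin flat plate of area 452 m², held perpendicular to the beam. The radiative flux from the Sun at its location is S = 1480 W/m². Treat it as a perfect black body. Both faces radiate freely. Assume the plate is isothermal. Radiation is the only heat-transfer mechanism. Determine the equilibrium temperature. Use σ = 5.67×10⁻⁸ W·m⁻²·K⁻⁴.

At equilibrium, absorbed power = emitted power.
Absorbing cross-section = A = 452.0 m²; emitting surface = 2A = 904.0 m² (ratio 2).
S·A_cross = εσ·A_surf·T⁴  ⇒  T⁴ = S/(2σ).
T⁴ = 1.00·1480/(2·5.67×10⁻⁸) = 1.305×10¹⁰ K⁴.
T = (1.305×10¹⁰)^(1/4).

T ≈ 338 K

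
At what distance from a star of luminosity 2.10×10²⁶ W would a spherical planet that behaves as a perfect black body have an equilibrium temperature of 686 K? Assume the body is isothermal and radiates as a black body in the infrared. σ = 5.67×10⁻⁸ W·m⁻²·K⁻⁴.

d ≈ 1.82×10¹⁰ m

For an isothermal black-emitting sphere, (1−a)S·πr² = σ·4πr²·T⁴ ⇒ S = 4σT⁴/(1−a).
S = 4·5.67×10⁻⁸·(686)⁴/1.00 = 50230 W/m².
Flux falls as S = L/(4πd²), so d = √(L/(4πS)) = √(2.10×10²⁶/(4π·50230)).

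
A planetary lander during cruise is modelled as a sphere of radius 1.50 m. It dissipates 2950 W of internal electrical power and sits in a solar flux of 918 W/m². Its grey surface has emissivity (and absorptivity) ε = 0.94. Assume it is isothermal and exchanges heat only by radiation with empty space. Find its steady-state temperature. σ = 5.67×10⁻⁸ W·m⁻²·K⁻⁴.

At steady state, absorbed solar power + internal power = radiated power.
Absorbed: α·S·A_cross = 0.94·918·7.069 = 6100 W (cross-section πr²).
Total input = 6100 + 2950 = 9050 W.
Radiated: εσ·A_surf·T⁴ with A_surf = 4πr² = 28.27 m².
T⁴ = 9050/(0.94·5.67×10⁻⁸·28.27) = 6.005×10⁹ K⁴.

T ≈ 278 K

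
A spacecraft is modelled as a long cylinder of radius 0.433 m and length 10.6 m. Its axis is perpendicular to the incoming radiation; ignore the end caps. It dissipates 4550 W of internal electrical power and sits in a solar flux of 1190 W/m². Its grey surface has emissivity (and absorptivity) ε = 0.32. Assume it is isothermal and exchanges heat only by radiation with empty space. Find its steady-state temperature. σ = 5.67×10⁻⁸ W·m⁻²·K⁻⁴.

At steady state, absorbed solar power + internal power = radiated power.
Absorbed: α·S·A_cross = 0.32·1190·9.180 = 3496 W (cross-section 2rL).
Total input = 3496 + 4550 = 8046 W.
Radiated: εσ·A_surf·T⁴ with A_surf = 2πrL = 28.84 m².
T⁴ = 8046/(0.32·5.67×10⁻⁸·28.84) = 1.538×10¹⁰ K⁴.

T ≈ 352 K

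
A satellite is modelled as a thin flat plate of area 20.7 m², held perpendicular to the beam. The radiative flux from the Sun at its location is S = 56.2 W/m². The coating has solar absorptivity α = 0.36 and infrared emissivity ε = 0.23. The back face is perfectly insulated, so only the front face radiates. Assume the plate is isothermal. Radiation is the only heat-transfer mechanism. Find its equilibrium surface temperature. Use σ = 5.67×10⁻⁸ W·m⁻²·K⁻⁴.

At equilibrium, absorbed power = emitted power.
Absorbing cross-section = A = 20.70 m²; emitting surface = A = 20.70 m² (ratio 1).
αS·A_cross = εσ·A_surf·T⁴  ⇒  T⁴ = αS/(ε·1σ).
T⁴ = 0.360·56.2/(0.23·1·5.67×10⁻⁸) = 1.551×10⁹ K⁴.
T = (1.551×10⁹)^(1/4).

T ≈ 198 K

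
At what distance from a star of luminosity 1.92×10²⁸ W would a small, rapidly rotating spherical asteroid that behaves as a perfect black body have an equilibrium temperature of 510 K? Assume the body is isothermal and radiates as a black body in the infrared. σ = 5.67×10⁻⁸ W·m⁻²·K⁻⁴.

d ≈ 3.16×10¹¹ m

For an isothermal black-emitting sphere, (1−a)S·πr² = σ·4πr²·T⁴ ⇒ S = 4σT⁴/(1−a).
S = 4·5.67×10⁻⁸·(510)⁴/1.00 = 15340 W/m².
Flux falls as S = L/(4πd²), so d = √(L/(4πS)) = √(1.92×10²⁸/(4π·15340)).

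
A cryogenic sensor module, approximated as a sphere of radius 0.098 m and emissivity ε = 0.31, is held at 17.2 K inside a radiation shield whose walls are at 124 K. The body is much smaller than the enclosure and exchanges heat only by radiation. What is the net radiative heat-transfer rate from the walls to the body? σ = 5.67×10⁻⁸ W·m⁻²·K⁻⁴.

P_net ≈ 0.501 W

For a small grey body in a large enclosure: P_net = εσA(T_body⁴ − T_wall⁴).
A = 4πr² = 0.1207 m²; T_body⁴ − T_wall⁴ = 87520 − 2.364×10⁸ = -2.363×10⁸ K⁴.
|P_net| = 0.31·5.67×10⁻⁸·0.1207·2.363×10⁸.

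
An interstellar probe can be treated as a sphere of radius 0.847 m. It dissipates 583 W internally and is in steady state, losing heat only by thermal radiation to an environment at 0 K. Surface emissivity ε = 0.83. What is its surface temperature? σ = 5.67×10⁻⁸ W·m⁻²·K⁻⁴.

T ≈ 193 K

Steady state: internal power = radiated power, P = εσA T⁴.
Radiating area A = 4πr² = 9.015 m².
T⁴ = P/(εσA) = 583/(0.83·5.67×10⁻⁸·9.015) = 1.374×10⁹ K⁴.
T = (1.374×10⁹)^(1/4).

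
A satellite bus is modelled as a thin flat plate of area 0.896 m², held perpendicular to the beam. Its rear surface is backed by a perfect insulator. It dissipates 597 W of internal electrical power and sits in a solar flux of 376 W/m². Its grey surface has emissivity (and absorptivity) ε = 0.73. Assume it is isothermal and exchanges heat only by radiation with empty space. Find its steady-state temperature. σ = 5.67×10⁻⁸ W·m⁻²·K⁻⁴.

T ≈ 388 K

At steady state, absorbed solar power + internal power = radiated power.
Absorbed: α·S·A_cross = 0.73·376·0.8960 = 245.9 W (cross-section A).
Total input = 245.9 + 597 = 842.9 W.
Radiated: εσ·A_surf·T⁴ with A_surf = A = 0.8960 m².
T⁴ = 842.9/(0.73·5.67×10⁻⁸·0.8960) = 2.273×10¹⁰ K⁴.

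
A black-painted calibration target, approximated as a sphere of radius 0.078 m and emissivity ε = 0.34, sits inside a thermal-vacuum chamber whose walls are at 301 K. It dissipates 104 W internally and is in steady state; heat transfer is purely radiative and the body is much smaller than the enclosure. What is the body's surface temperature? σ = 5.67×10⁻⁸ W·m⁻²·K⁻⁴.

T ≈ 530 K

For a small grey body in a large enclosure, net radiated power = εσA(T⁴ − T_w⁴).
Steady state: P = εσA(T⁴ − T_w⁴) with A = 4πr² = 0.07645 m².
T⁴ = P/(εσA) + T_w⁴ = 104/(0.34·5.67×10⁻⁸·0.07645) + (301)⁴
    = 7.056×10¹⁰ + 8.209×10⁹ = 7.877×10¹⁰ K⁴.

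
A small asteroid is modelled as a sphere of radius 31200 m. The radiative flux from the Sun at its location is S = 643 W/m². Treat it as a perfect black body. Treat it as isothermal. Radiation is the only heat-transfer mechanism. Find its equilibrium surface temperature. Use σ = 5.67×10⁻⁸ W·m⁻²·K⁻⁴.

T ≈ 231 K

At equilibrium, absorbed power = emitted power.
Absorbing cross-section = πr² = 3.058×10⁹ m²; emitting surface = 4πr² = 1.223×10¹⁰ m² (ratio 4).
S·A_cross = εσ·A_surf·T⁴  ⇒  T⁴ = S/(4σ).
T⁴ = 1.00·643/(4·5.67×10⁻⁸) = 2.835×10⁹ K⁴.
T = (2.835×10⁹)^(1/4).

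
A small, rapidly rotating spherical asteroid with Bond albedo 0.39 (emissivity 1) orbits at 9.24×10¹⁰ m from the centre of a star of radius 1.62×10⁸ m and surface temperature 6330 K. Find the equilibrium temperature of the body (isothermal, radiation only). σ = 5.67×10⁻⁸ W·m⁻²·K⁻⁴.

T ≈ 166 K

The star's surface emits σT_*⁴; at distance d the flux is S = σT_*⁴(R_*/d)².
S = 5.67×10⁻⁸·(6330)⁴·(1.62×10⁸/9.24×10¹⁰)² = 279.8 W/m².
For an isothermal sphere T⁴ = (1−a)S/(4σ) = 7.526×10⁸ K⁴.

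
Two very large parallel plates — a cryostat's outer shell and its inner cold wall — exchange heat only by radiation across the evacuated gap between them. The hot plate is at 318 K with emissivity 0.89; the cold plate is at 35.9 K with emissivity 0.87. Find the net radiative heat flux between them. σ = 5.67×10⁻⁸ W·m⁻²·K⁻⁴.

For two infinite grey parallel plates, q = σ(T₁⁴ − T₂⁴)/(1/ε₁ + 1/ε₂ − 1).
T₁⁴ − T₂⁴ = 1.023×10¹⁰ − 1.661×10⁶ = 1.022×10¹⁰ K⁴.
1/ε₁ + 1/ε₂ − 1 = 1.124 + 1.149 − 1 = 1.273.
q = 5.67×10⁻⁸ × 1.022×10¹⁰ / 1.273.

q ≈ 455 W/m²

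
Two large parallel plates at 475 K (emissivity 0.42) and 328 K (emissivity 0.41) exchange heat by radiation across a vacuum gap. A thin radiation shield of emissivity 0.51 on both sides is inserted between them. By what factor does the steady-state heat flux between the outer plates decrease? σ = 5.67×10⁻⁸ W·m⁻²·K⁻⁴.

Without shield: q₀ = σΔ(T⁴)/(1/ε₁+1/ε₂−1) with denominator 3.820.
With shield the two gaps are in series; the resistances add: (1/ε₁+1/ε_s−1)+(1/ε_s+1/ε₂−1) = 3.342+3.400 = 6.742.
Heat-flux ratio q₀/q = 6.742/3.820.

factor ≈ 1.76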